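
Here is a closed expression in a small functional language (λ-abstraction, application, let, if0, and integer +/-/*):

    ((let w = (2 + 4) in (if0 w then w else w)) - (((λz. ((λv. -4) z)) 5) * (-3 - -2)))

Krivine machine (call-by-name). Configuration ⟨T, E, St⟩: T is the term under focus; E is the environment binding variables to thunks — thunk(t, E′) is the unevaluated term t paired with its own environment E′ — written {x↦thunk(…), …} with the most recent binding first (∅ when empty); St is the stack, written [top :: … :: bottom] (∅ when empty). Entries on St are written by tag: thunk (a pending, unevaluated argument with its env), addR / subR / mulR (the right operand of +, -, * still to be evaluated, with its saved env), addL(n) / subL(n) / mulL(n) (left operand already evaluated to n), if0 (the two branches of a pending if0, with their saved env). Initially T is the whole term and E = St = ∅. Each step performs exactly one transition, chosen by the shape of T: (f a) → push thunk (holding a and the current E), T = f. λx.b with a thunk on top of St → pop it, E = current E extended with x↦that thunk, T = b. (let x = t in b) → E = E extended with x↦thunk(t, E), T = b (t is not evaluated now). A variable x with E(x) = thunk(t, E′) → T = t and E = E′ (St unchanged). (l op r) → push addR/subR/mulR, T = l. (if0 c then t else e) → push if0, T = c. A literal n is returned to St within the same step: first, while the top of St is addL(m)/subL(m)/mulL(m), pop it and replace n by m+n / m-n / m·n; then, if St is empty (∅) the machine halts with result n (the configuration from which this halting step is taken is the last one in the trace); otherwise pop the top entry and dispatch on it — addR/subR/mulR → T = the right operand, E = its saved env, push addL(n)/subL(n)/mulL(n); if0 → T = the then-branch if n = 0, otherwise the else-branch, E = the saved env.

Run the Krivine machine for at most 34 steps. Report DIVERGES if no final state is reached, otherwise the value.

[0] <T=((let w = (2 + 4) in (if0 w then w else w)) - (((λz. ((λv. -4) z)) 5) * (-3 - -2))), E=∅, St=∅>
[1] <T=(let w = (2 + 4) in (if0 w then w else w)), E=∅, St=[subR]>
[2] <T=(if0 w then w else w), E={w↦thunk((2 + 4), ∅)}, St=[subR]>
[3] <T=w, E={w↦thunk((2 + 4), ∅)}, St=[if0 :: subR]>
[4] <T=(2 + 4), E=∅, St=[if0 :: subR]>
[5] <T=2, E=∅, St=[addR :: if0 :: subR]>
[6] <T=4, E=∅, St=[addL(2) :: if0 :: subR]>
[7] <T=w, E={w↦thunk((2 + 4), ∅)}, St=[subR]>
[8] <T=(2 + 4), E=∅, St=[subR]>
[9] <T=2, E=∅, St=[addR :: subR]>
[10] <T=4, E=∅, St=[addL(2) :: subR]>
[11] <T=(((λz. ((λv. -4) z)) 5) * (-3 - -2)), E=∅, St=[subL(6)]>
[12] <T=((λz. ((λv. -4) z)) 5), E=∅, St=[mulR :: subL(6)]>
[13] <T=(λz. ((λv. -4) z)), E=∅, St=[thunk :: mulR :: subL(6)]>
[14] <T=((λv. -4) z), E={z↦thunk(5, ∅)}, St=[mulR :: subL(6)]>
[15] <T=(λv. -4), E={z↦thunk(5, ∅)}, St=[thunk :: mulR :: subL(6)]>
[16] <T=-4, E={v↦thunk(z, {z↦thunk(5, ∅)}), z↦thunk(5, ∅)}, St=[mulR :: subL(6)]>
[17] <T=(-3 - -2), E=∅, St=[mulL(-4) :: subL(6)]>
[18] <T=-3, E=∅, St=[subR :: mulL(-4) :: subL(6)]>
[19] <T=-2, E=∅, St=[subL(-3) :: mulL(-4) :: subL(6)]>
→ final value 2

Answer: 2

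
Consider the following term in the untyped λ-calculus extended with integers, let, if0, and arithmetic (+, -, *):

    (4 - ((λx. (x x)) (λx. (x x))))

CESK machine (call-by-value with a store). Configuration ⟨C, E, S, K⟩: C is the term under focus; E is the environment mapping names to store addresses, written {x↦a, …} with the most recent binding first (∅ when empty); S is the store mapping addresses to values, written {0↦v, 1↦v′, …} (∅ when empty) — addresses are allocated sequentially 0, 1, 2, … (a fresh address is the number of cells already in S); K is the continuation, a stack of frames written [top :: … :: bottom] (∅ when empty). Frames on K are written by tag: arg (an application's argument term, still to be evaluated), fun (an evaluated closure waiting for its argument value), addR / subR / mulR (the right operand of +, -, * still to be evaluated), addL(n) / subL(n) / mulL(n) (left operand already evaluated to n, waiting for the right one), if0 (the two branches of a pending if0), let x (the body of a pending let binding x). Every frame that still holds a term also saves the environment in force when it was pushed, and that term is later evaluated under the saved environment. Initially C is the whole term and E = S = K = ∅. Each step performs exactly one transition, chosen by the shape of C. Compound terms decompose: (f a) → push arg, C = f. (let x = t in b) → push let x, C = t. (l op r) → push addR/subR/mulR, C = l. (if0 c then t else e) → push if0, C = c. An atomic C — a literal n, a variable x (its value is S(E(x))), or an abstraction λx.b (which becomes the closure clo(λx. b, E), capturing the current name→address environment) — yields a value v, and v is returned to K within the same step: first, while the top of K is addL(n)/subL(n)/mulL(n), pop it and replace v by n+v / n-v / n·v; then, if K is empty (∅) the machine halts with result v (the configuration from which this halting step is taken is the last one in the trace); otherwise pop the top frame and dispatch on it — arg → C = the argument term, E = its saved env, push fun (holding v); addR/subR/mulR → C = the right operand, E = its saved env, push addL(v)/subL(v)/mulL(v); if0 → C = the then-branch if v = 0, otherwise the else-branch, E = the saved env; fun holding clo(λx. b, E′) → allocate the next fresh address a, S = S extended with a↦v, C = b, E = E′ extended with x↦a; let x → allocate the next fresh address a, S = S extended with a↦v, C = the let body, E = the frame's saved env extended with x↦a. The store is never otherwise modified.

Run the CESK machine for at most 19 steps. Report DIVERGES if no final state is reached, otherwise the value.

[0] ⟨C=(4 - ((λx. (x x)) (λx. (x x)))); E=∅; S=∅; K=∅⟩
[1] ⟨C=4; E=∅; S=∅; K=[subR]⟩
[2] ⟨C=((λx. (x x)) (λx. (x x))); E=∅; S=∅; K=[subL(4)]⟩
[3] ⟨C=(λx. (x x)); E=∅; S=∅; K=[arg :: subL(4)]⟩
[4] ⟨C=(λx. (x x)); E=∅; S=∅; K=[fun :: subL(4)]⟩
[5] ⟨C=(x x); E={x↦0}; S={0↦clo(λx. (x x), ∅)}; K=[subL(4)]⟩
[6] ⟨C=x; E={x↦0}; S={0↦clo(λx. (x x), ∅)}; K=[arg :: subL(4)]⟩
[7] ⟨C=x; E={x↦0}; S={0↦clo(λx. (x x), ∅)}; K=[fun :: subL(4)]⟩
[8] ⟨C=(x x); E={x↦1}; S={0↦clo(λx. (x x), ∅), 1↦clo(λx. (x x), ∅)}; K=[subL(4)]⟩
[9] ⟨C=x; E={x↦1}; S={0↦clo(λx. (x x), ∅), 1↦clo(λx. (x x), ∅)}; K=[arg :: subL(4)]⟩
[10] ⟨C=x; E={x↦1}; S={0↦clo(λx. (x x), ∅), 1↦clo(λx. (x x), ∅)}; K=[fun :: subL(4)]⟩
[11] ⟨C=(x x); E={x↦2}; S={0↦clo(λx. (x x), ∅), 1↦clo(λx. (x x), ∅), 2↦clo(λx. (x x), ∅)}; K=[subL(4)]⟩
[12] ⟨C=x; E={x↦2}; S={0↦clo(λx. (x x), ∅), 1↦clo(λx. (x x), ∅), 2↦clo(λx. (x x), ∅)}; K=[arg :: subL(4)]⟩
[13] ⟨C=x; E={x↦2}; S={0↦clo(λx. (x x), ∅), 1↦clo(λx. (x x), ∅), 2↦clo(λx. (x x), ∅)}; K=[fun :: subL(4)]⟩
[14] ⟨C=(x x); E={x↦3}; S={0↦clo(λx. (x x), ∅), 1↦clo(λx. (x x), ∅), 2↦clo(λx. (x x), ∅), 3↦clo(λx. (x x), ∅)}; K=[subL(4)]⟩
[15] ⟨C=x; E={x↦3}; S={0↦clo(λx. (x x), ∅), 1↦clo(λx. (x x), ∅), 2↦clo(λx. (x x), ∅), 3↦clo(λx. (x x), ∅)}; K=[arg :: subL(4)]⟩
[16] ⟨C=x; E={x↦3}; S={0↦clo(λx. (x x), ∅), 1↦clo(λx. (x x), ∅), 2↦clo(λx. (x x), ∅), 3↦clo(λx. (x x), ∅)}; K=[fun :: subL(4)]⟩
[17] ⟨C=(x x); E={x↦4}; S={0↦clo(λx. (x x), ∅), 1↦clo(λx. (x x), ∅), 2↦clo(λx. (x x), ∅), 3↦clo(λx. (x x), ∅), 4↦clo(λx. (x x), ∅)}; K=[subL(4)]⟩
[18] ⟨C=x; E={x↦4}; S={0↦clo(λx. (x x), ∅), 1↦clo(λx. (x x), ∅), 2↦clo(λx. (x x), ∅), 3↦clo(λx. (x x), ∅), 4↦clo(λx. (x x), ∅)}; K=[arg :: subL(4)]⟩
[19] ⟨C=x; E={x↦4}; S={0↦clo(λx. (x x), ∅), 1↦clo(λx. (x x), ∅), 2↦clo(λx. (x x), ∅), 3↦clo(λx. (x x), ∅), 4↦clo(λx. (x x), ∅)}; K=[fun :: subL(4)]⟩
→ 19 transitions taken and the configuration is still not final: no result within 19 steps

Answer: DIVERGES (no final state within 19 steps)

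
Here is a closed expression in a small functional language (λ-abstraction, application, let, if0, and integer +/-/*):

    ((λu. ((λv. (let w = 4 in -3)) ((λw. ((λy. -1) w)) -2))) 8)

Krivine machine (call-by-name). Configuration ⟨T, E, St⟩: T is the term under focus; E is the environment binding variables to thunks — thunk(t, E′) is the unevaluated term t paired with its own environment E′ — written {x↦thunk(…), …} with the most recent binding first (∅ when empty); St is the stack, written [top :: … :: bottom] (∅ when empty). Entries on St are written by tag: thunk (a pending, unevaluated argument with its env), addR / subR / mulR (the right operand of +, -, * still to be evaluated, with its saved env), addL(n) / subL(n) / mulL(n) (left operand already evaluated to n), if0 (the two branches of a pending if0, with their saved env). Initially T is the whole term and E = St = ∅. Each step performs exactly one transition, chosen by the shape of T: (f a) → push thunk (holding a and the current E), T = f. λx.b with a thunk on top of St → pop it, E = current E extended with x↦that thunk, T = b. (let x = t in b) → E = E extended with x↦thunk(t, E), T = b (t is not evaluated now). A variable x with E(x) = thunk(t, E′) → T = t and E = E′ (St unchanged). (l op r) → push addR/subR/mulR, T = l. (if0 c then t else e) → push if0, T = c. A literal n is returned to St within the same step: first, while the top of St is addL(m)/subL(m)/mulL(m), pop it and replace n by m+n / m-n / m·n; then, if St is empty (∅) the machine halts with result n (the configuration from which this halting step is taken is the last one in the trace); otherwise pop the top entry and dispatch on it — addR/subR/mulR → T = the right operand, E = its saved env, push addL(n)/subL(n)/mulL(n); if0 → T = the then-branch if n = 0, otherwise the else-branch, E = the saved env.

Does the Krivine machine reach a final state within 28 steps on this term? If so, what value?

[0] <T=((λu. ((λv. (let w = 4 in -3)) ((λw. ((λy. -1) w)) -2))) 8), E=∅, St=∅>
[1] <T=(λu. ((λv. (let w = 4 in -3)) ((λw. ((λy. -1) w)) -2))), E=∅, St=[thunk]>
[2] <T=((λv. (let w = 4 in -3)) ((λw. ((λy. -1) w)) -2)), E={u↦thunk(8, ∅)}, St=∅>
[3] <T=(λv. (let w = 4 in -3)), E={u↦thunk(8, ∅)}, St=[thunk]>
[4] <T=(let w = 4 in -3), E={v↦thunk(((λw. ((λy. -1) w)) -2), {u↦thunk(8, ∅)}), u↦thunk(8, ∅)}, St=∅>
[5] <T=-3, E={w↦thunk(4, {v↦thunk(((λw. ((λy. -1) w)) -2), {u↦thunk(8, ∅)}), u↦thunk(8, ∅)}), v↦thunk(((λw. ((λy. -1) w)) -2), {u↦thunk(8, ∅)}), u↦thunk(8, ∅)}, St=∅>
→ final value -3

Answer: -3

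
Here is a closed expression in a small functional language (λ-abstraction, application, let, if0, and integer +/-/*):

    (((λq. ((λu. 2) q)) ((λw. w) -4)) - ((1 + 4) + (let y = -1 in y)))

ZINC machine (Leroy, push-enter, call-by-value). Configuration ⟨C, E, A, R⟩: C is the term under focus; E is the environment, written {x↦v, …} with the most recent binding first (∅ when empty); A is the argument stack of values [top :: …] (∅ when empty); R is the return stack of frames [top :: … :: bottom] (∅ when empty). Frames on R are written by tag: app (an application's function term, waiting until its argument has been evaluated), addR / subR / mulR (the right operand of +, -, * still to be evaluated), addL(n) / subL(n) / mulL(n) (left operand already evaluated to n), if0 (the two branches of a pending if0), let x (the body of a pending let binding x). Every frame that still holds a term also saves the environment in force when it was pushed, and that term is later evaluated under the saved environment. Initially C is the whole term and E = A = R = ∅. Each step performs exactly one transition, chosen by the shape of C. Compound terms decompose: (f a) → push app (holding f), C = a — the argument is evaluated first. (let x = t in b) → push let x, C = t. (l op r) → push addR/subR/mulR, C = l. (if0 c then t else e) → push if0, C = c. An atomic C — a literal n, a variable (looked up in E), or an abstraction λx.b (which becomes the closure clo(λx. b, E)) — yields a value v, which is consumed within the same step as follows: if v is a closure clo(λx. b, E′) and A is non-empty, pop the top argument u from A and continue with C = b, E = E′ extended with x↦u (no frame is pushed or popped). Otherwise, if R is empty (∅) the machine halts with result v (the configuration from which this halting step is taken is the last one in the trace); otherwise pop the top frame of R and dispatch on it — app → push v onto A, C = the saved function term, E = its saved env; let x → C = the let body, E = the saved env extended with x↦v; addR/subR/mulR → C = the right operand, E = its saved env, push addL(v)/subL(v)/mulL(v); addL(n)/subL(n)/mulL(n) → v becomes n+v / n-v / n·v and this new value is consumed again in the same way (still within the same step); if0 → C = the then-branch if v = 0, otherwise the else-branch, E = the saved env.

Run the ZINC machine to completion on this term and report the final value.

Answer: -2

Machine steps:
0. <C=(((λq. ((λu. 2) q)) ((λw. w) -4)) - ((1 + 4) + (let y = -1 in y))), E=∅, A=∅, R=∅>
1. <C=((λq. ((λu. 2) q)) ((λw. w) -4)), E=∅, A=∅, R=[subR]>
2. <C=((λw. w) -4), E=∅, A=∅, R=[app :: subR]>
3. <C=-4, E=∅, A=∅, R=[app :: app :: subR]>
4. <C=(λw. w), E=∅, A=[-4], R=[app :: subR]>
5. <C=w, E={w↦-4}, A=∅, R=[app :: subR]>
6. <C=(λq. ((λu. 2) q)), E=∅, A=[-4], R=[subR]>
7. <C=((λu. 2) q), E={q↦-4}, A=∅, R=[subR]>
8. <C=q, E={q↦-4}, A=∅, R=[app :: subR]>
9. <C=(λu. 2), E={q↦-4}, A=[-4], R=[subR]>
10. <C=2, E={u↦-4, q↦-4}, A=∅, R=[subR]>
11. <C=((1 + 4) + (let y = -1 in y)), E=∅, A=∅, R=[subL(2)]>
12. <C=(1 + 4), E=∅, A=∅, R=[addR :: subL(2)]>
13. <C=1, E=∅, A=∅, R=[addR :: addR :: subL(2)]>
14. <C=4, E=∅, A=∅, R=[addL(1) :: addR :: subL(2)]>
15. <C=(let y = -1 in y), E=∅, A=∅, R=[addL(5) :: subL(2)]>
16. <C=-1, E=∅, A=∅, R=[let y :: addL(5) :: subL(2)]>
17. <C=y, E={y↦-1}, A=∅, R=[addL(5) :: subL(2)]>
→ final value -2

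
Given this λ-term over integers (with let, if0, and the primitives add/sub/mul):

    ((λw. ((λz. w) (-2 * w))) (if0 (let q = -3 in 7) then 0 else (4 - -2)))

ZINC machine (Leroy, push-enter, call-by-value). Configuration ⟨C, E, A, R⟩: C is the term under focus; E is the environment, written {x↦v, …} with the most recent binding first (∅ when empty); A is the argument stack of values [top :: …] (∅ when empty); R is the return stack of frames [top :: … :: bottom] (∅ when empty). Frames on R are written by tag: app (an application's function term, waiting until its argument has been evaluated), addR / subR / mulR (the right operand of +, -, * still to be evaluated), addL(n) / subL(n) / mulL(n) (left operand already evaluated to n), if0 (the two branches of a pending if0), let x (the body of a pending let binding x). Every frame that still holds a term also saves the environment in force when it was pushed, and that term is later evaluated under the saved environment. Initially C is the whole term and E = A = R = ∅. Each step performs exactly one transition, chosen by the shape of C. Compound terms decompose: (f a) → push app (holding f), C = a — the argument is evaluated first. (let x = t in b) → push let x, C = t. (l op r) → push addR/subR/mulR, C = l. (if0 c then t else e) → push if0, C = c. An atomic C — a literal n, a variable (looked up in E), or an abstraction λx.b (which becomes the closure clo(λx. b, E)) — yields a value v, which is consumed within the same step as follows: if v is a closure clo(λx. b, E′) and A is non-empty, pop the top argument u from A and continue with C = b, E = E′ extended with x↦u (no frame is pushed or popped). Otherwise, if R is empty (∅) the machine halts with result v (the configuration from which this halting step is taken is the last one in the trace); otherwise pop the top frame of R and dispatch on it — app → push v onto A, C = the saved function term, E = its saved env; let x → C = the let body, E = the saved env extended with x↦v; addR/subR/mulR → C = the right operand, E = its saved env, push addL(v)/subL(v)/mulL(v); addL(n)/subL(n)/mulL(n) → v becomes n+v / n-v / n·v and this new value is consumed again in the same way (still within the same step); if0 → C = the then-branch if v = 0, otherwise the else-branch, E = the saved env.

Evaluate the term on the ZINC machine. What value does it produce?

Answer: 6

Derivation:
0. ⟨C=((λw. ((λz. w) (-2 * w))) (if0 (let q = -3 in 7) then 0 else (4 - -2))); E=∅; A=∅; R=∅⟩
1. ⟨C=(if0 (let q = -3 in 7) then 0 else (4 - -2)); E=∅; A=∅; R=[app]⟩
2. ⟨C=(let q = -3 in 7); E=∅; A=∅; R=[if0 :: app]⟩
3. ⟨C=-3; E=∅; A=∅; R=[let q :: if0 :: app]⟩
4. ⟨C=7; E={q↦-3}; A=∅; R=[if0 :: app]⟩
5. ⟨C=(4 - -2); E=∅; A=∅; R=[app]⟩
6. ⟨C=4; E=∅; A=∅; R=[subR :: app]⟩
7. ⟨C=-2; E=∅; A=∅; R=[subL(4) :: app]⟩
8. ⟨C=(λw. ((λz. w) (-2 * w))); E=∅; A=[6]; R=∅⟩
9. ⟨C=((λz. w) (-2 * w)); E={w↦6}; A=∅; R=∅⟩
10. ⟨C=(-2 * w); E={w↦6}; A=∅; R=[app]⟩
11. ⟨C=-2; E={w↦6}; A=∅; R=[mulR :: app]⟩
12. ⟨C=w; E={w↦6}; A=∅; R=[mulL(-2) :: app]⟩
13. ⟨C=(λz. w); E={w↦6}; A=[-12]; R=∅⟩
14. ⟨C=w; E={z↦-12, w↦6}; A=∅; R=∅⟩
→ final value 6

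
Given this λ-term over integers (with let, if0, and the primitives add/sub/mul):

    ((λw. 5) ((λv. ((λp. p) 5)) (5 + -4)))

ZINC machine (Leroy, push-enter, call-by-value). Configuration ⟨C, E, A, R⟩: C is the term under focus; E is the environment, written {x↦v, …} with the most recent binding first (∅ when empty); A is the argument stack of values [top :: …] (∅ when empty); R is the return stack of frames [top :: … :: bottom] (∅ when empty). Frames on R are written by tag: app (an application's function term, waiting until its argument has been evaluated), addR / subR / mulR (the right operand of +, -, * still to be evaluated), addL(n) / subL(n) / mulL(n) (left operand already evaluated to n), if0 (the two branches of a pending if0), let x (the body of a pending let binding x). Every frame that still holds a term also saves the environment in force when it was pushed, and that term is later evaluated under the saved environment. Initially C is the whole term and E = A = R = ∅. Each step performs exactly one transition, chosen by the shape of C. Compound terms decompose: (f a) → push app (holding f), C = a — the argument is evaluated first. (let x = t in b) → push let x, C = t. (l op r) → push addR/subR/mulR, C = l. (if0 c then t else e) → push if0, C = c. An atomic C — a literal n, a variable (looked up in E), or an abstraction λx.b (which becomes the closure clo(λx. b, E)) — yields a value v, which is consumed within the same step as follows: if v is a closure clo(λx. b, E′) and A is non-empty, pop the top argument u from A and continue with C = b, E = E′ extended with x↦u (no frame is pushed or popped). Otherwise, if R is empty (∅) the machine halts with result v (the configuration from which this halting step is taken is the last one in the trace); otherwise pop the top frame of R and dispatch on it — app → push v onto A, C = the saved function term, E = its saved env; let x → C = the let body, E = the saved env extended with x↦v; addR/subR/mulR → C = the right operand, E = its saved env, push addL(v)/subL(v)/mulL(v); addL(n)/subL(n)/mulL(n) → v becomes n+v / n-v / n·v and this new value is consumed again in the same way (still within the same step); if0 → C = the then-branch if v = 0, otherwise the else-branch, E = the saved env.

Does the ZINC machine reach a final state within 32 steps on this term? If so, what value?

Answer: 5

Machine steps:
step 0: <C=((λw. 5) ((λv. ((λp. p) 5)) (5 + -4))), E=∅, A=∅, R=∅>
step 1: <C=((λv. ((λp. p) 5)) (5 + -4)), E=∅, A=∅, R=[app]>
step 2: <C=(5 + -4), E=∅, A=∅, R=[app :: app]>
step 3: <C=5, E=∅, A=∅, R=[addR :: app :: app]>
step 4: <C=-4, E=∅, A=∅, R=[addL(5) :: app :: app]>
step 5: <C=(λv. ((λp. p) 5)), E=∅, A=[1], R=[app]>
step 6: <C=((λp. p) 5), E={v↦1}, A=∅, R=[app]>
step 7: <C=5, E={v↦1}, A=∅, R=[app :: app]>
step 8: <C=(λp. p), E={v↦1}, A=[5], R=[app]>
step 9: <C=p, E={p↦5, v↦1}, A=∅, R=[app]>
step 10: <C=(λw. 5), E=∅, A=[5], R=∅>
step 11: <C=5, E={w↦5}, A=∅, R=∅>
→ final value 5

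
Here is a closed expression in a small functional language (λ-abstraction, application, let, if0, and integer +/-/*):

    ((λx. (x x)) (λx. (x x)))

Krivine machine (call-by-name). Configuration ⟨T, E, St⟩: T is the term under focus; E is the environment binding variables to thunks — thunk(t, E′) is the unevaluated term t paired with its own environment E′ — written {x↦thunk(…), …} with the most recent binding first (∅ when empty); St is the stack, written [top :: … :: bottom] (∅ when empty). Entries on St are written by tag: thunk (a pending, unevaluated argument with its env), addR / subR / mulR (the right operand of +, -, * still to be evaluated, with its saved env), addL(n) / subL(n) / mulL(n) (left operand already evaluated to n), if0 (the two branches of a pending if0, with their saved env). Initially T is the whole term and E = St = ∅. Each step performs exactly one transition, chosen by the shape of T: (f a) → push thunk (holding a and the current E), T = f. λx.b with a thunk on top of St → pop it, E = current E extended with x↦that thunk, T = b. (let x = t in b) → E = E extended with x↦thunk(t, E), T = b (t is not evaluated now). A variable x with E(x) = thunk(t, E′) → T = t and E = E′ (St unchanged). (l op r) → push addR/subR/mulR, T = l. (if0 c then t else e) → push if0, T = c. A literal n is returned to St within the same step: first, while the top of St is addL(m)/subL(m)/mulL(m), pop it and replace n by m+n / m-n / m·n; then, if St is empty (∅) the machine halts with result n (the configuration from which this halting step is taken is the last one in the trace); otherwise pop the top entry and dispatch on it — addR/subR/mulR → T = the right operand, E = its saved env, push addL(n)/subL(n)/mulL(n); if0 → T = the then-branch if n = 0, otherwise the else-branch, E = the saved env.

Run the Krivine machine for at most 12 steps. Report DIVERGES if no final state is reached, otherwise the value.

[0] <T=((λx. (x x)) (λx. (x x))), E=∅, St=∅>
[1] <T=(λx. (x x)), E=∅, St=[thunk]>
[2] <T=(x x), E={x↦thunk((λx. (x x)), ∅)}, St=∅>
[3] <T=x, E={x↦thunk((λx. (x x)), ∅)}, St=[thunk]>
[4] <T=(λx. (x x)), E=∅, St=[thunk]>
[5] <T=(x x), E={x↦thunk(x, {x↦thunk((λx. (x x)), ∅)})}, St=∅>
[6] <T=x, E={x↦thunk(x, {x↦thunk((λx. (x x)), ∅)})}, St=[thunk]>
[7] <T=x, E={x↦thunk((λx. (x x)), ∅)}, St=[thunk]>
[8] <T=(λx. (x x)), E=∅, St=[thunk]>
[9] <T=(x x), E={x↦thunk(x, {x↦thunk(x, {x↦thunk((λx. (x x)), ∅)})})}, St=∅>
[10] <T=x, E={x↦thunk(x, {x↦thunk(x, {x↦thunk((λx. (x x)), ∅)})})}, St=[thunk]>
[11] <T=x, E={x↦thunk(x, {x↦thunk((λx. (x x)), ∅)})}, St=[thunk]>
[12] <T=x, E={x↦thunk((λx. (x x)), ∅)}, St=[thunk]>
→ 12 transitions taken and the configuration is still not final: no result within 12 steps

Answer: DIVERGES (no final state within 12 steps)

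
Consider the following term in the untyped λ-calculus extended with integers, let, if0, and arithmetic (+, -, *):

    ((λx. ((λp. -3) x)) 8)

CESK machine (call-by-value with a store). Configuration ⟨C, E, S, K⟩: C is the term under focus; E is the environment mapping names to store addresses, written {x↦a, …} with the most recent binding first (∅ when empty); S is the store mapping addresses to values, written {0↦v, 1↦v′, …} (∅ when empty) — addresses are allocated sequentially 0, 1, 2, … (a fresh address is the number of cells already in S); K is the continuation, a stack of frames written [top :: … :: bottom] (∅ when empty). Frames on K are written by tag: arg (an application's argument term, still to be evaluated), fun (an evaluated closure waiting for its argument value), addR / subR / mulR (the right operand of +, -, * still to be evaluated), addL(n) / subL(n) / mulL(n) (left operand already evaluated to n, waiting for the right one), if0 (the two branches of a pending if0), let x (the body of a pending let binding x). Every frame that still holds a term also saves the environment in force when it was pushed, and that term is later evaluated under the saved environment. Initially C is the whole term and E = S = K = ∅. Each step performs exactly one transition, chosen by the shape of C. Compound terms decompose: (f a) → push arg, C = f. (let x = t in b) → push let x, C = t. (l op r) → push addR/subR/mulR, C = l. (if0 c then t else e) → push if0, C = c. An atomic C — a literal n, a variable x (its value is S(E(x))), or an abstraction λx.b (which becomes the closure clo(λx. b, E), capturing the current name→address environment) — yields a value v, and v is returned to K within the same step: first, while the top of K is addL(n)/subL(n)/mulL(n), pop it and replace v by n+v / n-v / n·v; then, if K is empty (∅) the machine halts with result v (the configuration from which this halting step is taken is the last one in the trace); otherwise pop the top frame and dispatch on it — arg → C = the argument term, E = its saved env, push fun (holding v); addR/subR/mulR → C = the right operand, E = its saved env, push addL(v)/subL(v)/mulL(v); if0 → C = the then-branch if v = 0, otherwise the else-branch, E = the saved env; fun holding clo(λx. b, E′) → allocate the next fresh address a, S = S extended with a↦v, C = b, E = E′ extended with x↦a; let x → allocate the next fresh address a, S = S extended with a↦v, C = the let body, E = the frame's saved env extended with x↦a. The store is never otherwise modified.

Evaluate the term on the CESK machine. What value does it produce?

Answer: -3

Machine steps:
step 0: ⟨C=((λx. ((λp. -3) x)) 8); E=∅; S=∅; K=∅⟩
step 1: ⟨C=(λx. ((λp. -3) x)); E=∅; S=∅; K=[arg]⟩
step 2: ⟨C=8; E=∅; S=∅; K=[fun]⟩
step 3: ⟨C=((λp. -3) x); E={x↦0}; S={0↦8}; K=∅⟩
step 4: ⟨C=(λp. -3); E={x↦0}; S={0↦8}; K=[arg]⟩
step 5: ⟨C=x; E={x↦0}; S={0↦8}; K=[fun]⟩
step 6: ⟨C=-3; E={p↦1, x↦0}; S={0↦8, 1↦8}; K=∅⟩
→ final value -3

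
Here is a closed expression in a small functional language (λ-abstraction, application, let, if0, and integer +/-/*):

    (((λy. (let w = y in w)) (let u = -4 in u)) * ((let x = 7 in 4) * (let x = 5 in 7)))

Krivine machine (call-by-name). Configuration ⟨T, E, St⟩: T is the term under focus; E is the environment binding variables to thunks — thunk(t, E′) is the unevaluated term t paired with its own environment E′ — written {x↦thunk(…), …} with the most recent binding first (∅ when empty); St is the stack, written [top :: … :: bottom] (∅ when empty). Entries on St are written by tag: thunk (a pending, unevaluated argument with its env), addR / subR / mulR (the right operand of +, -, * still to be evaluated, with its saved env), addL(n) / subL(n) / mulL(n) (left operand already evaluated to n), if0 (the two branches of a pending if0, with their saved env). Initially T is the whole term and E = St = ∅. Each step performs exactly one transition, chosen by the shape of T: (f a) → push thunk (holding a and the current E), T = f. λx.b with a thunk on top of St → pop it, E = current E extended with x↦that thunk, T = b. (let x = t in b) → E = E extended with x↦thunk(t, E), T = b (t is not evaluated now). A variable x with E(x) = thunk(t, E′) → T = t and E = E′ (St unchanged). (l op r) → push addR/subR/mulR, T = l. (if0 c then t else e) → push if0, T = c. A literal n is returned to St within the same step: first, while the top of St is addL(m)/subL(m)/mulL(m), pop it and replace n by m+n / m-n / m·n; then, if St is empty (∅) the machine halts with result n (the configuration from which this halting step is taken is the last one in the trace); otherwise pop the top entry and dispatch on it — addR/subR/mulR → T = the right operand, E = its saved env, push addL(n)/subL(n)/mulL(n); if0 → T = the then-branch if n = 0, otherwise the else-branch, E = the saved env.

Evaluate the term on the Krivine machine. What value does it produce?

Answer: -112

Machine steps:
step 0: [T=(((λy. (let w = y in w)) (let u = -4 in u)) * ((let x = 7 in 4) * (let x = 5 in 7))) | E=∅ | St=∅]
step 1: [T=((λy. (let w = y in w)) (let u = -4 in u)) | E=∅ | St=[mulR]]
step 2: [T=(λy. (let w = y in w)) | E=∅ | St=[thunk :: mulR]]
step 3: [T=(let w = y in w) | E={y↦thunk((let u = -4 in u), ∅)} | St=[mulR]]
step 4: [T=w | E={w↦thunk(y, {y↦thunk((let u = -4 in u), ∅)}), y↦thunk((let u = -4 in u), ∅)} | St=[mulR]]
step 5: [T=y | E={y↦thunk((let u = -4 in u), ∅)} | St=[mulR]]
step 6: [T=(let u = -4 in u) | E=∅ | St=[mulR]]
step 7: [T=u | E={u↦thunk(-4, ∅)} | St=[mulR]]
step 8: [T=-4 | E=∅ | St=[mulR]]
step 9: [T=((let x = 7 in 4) * (let x = 5 in 7)) | E=∅ | St=[mulL(-4)]]
step 10: [T=(let x = 7 in 4) | E=∅ | St=[mulR :: mulL(-4)]]
step 11: [T=4 | E={x↦thunk(7, ∅)} | St=[mulR :: mulL(-4)]]
step 12: [T=(let x = 5 in 7) | E=∅ | St=[mulL(4) :: mulL(-4)]]
step 13: [T=7 | E={x↦thunk(5, ∅)} | St=[mulL(4) :: mulL(-4)]]
→ final value -112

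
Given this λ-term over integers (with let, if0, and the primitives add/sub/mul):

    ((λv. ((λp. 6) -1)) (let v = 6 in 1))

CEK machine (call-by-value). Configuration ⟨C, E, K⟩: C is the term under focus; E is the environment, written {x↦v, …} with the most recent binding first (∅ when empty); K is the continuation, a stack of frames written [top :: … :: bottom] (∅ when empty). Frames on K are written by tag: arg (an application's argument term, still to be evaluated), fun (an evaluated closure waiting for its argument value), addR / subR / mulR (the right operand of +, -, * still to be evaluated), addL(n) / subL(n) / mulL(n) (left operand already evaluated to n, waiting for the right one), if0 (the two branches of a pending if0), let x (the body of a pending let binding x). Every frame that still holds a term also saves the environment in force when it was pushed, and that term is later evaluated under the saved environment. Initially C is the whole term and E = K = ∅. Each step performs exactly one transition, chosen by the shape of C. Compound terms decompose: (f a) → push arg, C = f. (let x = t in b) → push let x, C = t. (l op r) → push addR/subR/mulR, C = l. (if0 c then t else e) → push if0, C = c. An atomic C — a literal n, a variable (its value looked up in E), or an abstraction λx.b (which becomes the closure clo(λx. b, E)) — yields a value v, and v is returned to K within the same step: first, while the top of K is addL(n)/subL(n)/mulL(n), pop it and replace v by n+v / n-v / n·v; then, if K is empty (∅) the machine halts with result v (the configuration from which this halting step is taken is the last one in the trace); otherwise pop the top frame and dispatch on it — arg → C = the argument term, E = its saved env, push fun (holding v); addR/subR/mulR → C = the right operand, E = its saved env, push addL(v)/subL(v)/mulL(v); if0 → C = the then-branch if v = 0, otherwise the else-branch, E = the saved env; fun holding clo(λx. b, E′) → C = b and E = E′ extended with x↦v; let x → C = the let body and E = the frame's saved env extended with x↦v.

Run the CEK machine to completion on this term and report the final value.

Answer: 6

Execution trace:
[0] ⟨C=((λv. ((λp. 6) -1)) (let v = 6 in 1)); E=∅; K=∅⟩
[1] ⟨C=(λv. ((λp. 6) -1)); E=∅; K=[arg]⟩
[2] ⟨C=(let v = 6 in 1); E=∅; K=[fun]⟩
[3] ⟨C=6; E=∅; K=[let v :: fun]⟩
[4] ⟨C=1; E={v↦6}; K=[fun]⟩
[5] ⟨C=((λp. 6) -1); E={v↦1}; K=∅⟩
[6] ⟨C=(λp. 6); E={v↦1}; K=[arg]⟩
[7] ⟨C=-1; E={v↦1}; K=[fun]⟩
[8] ⟨C=6; E={p↦-1, v↦1}; K=∅⟩
→ final value 6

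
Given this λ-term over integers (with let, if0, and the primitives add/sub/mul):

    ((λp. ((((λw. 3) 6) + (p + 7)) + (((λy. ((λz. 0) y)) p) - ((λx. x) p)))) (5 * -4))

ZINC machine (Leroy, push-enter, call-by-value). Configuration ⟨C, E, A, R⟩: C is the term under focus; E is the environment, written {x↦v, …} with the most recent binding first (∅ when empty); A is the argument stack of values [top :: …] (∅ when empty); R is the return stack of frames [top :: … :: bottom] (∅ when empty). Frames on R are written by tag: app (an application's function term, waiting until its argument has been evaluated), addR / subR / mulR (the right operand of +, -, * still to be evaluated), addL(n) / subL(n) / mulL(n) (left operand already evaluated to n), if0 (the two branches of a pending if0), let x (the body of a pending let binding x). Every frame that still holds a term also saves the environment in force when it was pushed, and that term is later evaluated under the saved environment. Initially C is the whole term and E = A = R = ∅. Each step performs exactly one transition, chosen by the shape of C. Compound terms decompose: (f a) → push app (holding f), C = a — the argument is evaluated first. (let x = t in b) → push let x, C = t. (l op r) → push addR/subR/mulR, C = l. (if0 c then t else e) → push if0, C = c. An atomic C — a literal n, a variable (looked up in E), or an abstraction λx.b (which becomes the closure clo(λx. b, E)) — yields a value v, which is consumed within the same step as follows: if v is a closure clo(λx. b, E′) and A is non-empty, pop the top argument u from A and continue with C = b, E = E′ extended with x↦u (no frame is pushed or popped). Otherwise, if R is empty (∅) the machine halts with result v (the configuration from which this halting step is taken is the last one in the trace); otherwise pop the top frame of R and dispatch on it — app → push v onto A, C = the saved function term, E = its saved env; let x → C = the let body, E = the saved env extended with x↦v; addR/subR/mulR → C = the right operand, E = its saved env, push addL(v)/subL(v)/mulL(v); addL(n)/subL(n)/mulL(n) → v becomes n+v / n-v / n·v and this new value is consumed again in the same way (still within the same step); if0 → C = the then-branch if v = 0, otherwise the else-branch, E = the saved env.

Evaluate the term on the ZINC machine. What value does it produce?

[0] <C=((λp. ((((λw. 3) 6) + (p + 7)) + (((λy. ((λz. 0) y)) p) - ((λx. x) p)))) (5 * -4)), E=∅, A=∅, R=∅>
[1] <C=(5 * -4), E=∅, A=∅, R=[app]>
[2] <C=5, E=∅, A=∅, R=[mulR :: app]>
[3] <C=-4, E=∅, A=∅, R=[mulL(5) :: app]>
[4] <C=(λp. ((((λw. 3) 6) + (p + 7)) + (((λy. ((λz. 0) y)) p) - ((λx. x) p)))), E=∅, A=[-20], R=∅>
[5] <C=((((λw. 3) 6) + (p + 7)) + (((λy. ((λz. 0) y)) p) - ((λx. x) p))), E={p↦-20}, A=∅, R=∅>
[6] <C=(((λw. 3) 6) + (p + 7)), E={p↦-20}, A=∅, R=[addR]>
[7] <C=((λw. 3) 6), E={p↦-20}, A=∅, R=[addR :: addR]>
[8] <C=6, E={p↦-20}, A=∅, R=[app :: addR :: addR]>
[9] <C=(λw. 3), E={p↦-20}, A=[6], R=[addR :: addR]>
[10] <C=3, E={w↦6, p↦-20}, A=∅, R=[addR :: addR]>
[11] <C=(p + 7), E={p↦-20}, A=∅, R=[addL(3) :: addR]>
[12] <C=p, E={p↦-20}, A=∅, R=[addR :: addL(3) :: addR]>
[13] <C=7, E={p↦-20}, A=∅, R=[addL(-20) :: addL(3) :: addR]>
[14] <C=(((λy. ((λz. 0) y)) p) - ((λx. x) p)), E={p↦-20}, A=∅, R=[addL(-10)]>
[15] <C=((λy. ((λz. 0) y)) p), E={p↦-20}, A=∅, R=[subR :: addL(-10)]>
[16] <C=p, E={p↦-20}, A=∅, R=[app :: subR :: addL(-10)]>
[17] <C=(λy. ((λz. 0) y)), E={p↦-20}, A=[-20], R=[subR :: addL(-10)]>
[18] <C=((λz. 0) y), E={y↦-20, p↦-20}, A=∅, R=[subR :: addL(-10)]>
[19] <C=y, E={y↦-20, p↦-20}, A=∅, R=[app :: subR :: addL(-10)]>
[20] <C=(λz. 0), E={y↦-20, p↦-20}, A=[-20], R=[subR :: addL(-10)]>
[21] <C=0, E={z↦-20, y↦-20, p↦-20}, A=∅, R=[subR :: addL(-10)]>
[22] <C=((λx. x) p), E={p↦-20}, A=∅, R=[subL(0) :: addL(-10)]>
[23] <C=p, E={p↦-20}, A=∅, R=[app :: subL(0) :: addL(-10)]>
[24] <C=(λx. x), E={p↦-20}, A=[-20], R=[subL(0) :: addL(-10)]>
[25] <C=x, E={x↦-20, p↦-20}, A=∅, R=[subL(0) :: addL(-10)]>
→ final value 10

Answer: 10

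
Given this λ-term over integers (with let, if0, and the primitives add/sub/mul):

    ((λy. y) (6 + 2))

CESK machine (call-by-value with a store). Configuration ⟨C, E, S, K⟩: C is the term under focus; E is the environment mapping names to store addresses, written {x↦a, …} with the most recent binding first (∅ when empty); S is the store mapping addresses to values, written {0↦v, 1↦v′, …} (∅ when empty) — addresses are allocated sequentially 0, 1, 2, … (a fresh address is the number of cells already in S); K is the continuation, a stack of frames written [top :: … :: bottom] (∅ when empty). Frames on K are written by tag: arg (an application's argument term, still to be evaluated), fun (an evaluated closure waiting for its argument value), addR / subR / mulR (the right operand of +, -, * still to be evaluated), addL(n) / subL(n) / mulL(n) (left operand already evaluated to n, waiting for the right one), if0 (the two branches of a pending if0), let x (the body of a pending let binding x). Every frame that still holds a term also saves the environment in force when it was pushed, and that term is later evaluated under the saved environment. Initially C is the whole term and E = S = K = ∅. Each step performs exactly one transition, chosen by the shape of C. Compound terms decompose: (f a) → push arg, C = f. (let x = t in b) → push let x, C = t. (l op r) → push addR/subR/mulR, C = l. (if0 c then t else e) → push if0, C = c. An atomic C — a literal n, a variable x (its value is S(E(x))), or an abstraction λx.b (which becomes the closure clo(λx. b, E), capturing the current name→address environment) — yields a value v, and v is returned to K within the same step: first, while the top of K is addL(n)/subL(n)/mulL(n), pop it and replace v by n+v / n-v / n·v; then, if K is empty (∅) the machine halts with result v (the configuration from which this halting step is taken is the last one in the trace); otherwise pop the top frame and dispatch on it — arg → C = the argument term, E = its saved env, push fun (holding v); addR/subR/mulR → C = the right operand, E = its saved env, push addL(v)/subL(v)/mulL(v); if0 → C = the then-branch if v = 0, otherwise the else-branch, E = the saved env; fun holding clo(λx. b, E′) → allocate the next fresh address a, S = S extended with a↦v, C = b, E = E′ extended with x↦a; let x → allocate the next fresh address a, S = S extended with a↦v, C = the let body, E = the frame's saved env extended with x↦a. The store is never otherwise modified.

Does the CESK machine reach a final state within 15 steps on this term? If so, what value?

Answer: 8

Machine steps:
0. [C=((λy. y) (6 + 2)) | E=∅ | S=∅ | K=∅]
1. [C=(λy. y) | E=∅ | S=∅ | K=[arg]]
2. [C=(6 + 2) | E=∅ | S=∅ | K=[fun]]
3. [C=6 | E=∅ | S=∅ | K=[addR :: fun]]
4. [C=2 | E=∅ | S=∅ | K=[addL(6) :: fun]]
5. [C=y | E={y↦0} | S={0↦8} | K=∅]
→ final value 8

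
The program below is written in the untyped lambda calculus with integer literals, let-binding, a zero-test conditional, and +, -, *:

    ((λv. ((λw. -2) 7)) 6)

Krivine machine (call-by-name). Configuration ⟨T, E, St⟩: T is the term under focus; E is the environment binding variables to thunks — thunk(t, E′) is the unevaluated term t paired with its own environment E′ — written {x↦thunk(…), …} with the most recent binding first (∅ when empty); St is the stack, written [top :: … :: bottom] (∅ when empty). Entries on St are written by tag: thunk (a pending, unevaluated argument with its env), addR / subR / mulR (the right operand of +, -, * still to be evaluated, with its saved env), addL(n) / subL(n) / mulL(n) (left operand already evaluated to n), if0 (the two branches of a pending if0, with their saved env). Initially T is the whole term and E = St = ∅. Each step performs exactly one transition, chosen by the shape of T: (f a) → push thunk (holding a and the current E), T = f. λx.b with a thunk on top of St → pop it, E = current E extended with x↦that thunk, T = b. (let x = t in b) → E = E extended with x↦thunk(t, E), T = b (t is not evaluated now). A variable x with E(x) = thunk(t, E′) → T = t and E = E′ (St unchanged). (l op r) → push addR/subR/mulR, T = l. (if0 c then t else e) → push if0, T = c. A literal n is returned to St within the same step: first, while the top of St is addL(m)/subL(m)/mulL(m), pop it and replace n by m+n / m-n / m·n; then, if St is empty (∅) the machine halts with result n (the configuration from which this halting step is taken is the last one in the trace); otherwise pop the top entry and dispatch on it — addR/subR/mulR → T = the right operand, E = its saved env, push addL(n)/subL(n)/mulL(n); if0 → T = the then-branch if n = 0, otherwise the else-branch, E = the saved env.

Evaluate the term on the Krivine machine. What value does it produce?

Answer: -2

Execution trace:
[0] <T=((λv. ((λw. -2) 7)) 6), E=∅, St=∅>
[1] <T=(λv. ((λw. -2) 7)), E=∅, St=[thunk]>
[2] <T=((λw. -2) 7), E={v↦thunk(6, ∅)}, St=∅>
[3] <T=(λw. -2), E={v↦thunk(6, ∅)}, St=[thunk]>
[4] <T=-2, E={w↦thunk(7, {v↦thunk(6, ∅)}), v↦thunk(6, ∅)}, St=∅>
→ final value -2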